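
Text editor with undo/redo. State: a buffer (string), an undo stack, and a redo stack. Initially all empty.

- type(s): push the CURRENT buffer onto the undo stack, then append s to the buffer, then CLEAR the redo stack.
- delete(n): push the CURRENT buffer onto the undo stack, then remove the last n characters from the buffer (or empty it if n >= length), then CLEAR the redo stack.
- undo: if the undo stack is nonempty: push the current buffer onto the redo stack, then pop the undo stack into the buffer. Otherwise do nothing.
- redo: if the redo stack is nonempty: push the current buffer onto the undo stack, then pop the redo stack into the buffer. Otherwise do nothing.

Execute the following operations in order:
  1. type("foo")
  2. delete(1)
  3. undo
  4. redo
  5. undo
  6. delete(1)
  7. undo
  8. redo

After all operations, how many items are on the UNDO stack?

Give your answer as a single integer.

Answer: 2

Derivation:
After op 1 (type): buf='foo' undo_depth=1 redo_depth=0
After op 2 (delete): buf='fo' undo_depth=2 redo_depth=0
After op 3 (undo): buf='foo' undo_depth=1 redo_depth=1
After op 4 (redo): buf='fo' undo_depth=2 redo_depth=0
After op 5 (undo): buf='foo' undo_depth=1 redo_depth=1
After op 6 (delete): buf='fo' undo_depth=2 redo_depth=0
After op 7 (undo): buf='foo' undo_depth=1 redo_depth=1
After op 8 (redo): buf='fo' undo_depth=2 redo_depth=0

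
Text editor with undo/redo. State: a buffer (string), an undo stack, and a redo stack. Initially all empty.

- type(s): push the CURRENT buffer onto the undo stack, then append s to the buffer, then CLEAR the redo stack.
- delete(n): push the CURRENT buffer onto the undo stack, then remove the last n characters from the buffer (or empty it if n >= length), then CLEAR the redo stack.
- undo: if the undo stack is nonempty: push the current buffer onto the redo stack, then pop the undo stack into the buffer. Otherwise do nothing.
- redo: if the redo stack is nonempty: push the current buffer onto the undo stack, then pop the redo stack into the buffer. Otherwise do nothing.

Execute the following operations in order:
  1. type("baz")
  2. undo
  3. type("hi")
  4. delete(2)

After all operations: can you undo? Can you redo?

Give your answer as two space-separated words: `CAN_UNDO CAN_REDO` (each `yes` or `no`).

Answer: yes no

Derivation:
After op 1 (type): buf='baz' undo_depth=1 redo_depth=0
After op 2 (undo): buf='(empty)' undo_depth=0 redo_depth=1
After op 3 (type): buf='hi' undo_depth=1 redo_depth=0
After op 4 (delete): buf='(empty)' undo_depth=2 redo_depth=0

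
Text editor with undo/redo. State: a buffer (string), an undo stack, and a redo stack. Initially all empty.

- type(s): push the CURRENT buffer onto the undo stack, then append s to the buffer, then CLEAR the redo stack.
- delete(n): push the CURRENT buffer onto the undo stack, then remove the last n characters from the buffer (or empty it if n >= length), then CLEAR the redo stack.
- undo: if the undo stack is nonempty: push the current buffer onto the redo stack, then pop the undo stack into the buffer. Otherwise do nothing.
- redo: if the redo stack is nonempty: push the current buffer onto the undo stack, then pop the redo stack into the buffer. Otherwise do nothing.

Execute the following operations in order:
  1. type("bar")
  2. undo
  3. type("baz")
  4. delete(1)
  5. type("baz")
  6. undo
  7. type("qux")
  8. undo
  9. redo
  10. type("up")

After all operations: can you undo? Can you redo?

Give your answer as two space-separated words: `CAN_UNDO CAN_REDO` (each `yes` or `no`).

Answer: yes no

Derivation:
After op 1 (type): buf='bar' undo_depth=1 redo_depth=0
After op 2 (undo): buf='(empty)' undo_depth=0 redo_depth=1
After op 3 (type): buf='baz' undo_depth=1 redo_depth=0
After op 4 (delete): buf='ba' undo_depth=2 redo_depth=0
After op 5 (type): buf='babaz' undo_depth=3 redo_depth=0
After op 6 (undo): buf='ba' undo_depth=2 redo_depth=1
After op 7 (type): buf='baqux' undo_depth=3 redo_depth=0
After op 8 (undo): buf='ba' undo_depth=2 redo_depth=1
After op 9 (redo): buf='baqux' undo_depth=3 redo_depth=0
After op 10 (type): buf='baquxup' undo_depth=4 redo_depth=0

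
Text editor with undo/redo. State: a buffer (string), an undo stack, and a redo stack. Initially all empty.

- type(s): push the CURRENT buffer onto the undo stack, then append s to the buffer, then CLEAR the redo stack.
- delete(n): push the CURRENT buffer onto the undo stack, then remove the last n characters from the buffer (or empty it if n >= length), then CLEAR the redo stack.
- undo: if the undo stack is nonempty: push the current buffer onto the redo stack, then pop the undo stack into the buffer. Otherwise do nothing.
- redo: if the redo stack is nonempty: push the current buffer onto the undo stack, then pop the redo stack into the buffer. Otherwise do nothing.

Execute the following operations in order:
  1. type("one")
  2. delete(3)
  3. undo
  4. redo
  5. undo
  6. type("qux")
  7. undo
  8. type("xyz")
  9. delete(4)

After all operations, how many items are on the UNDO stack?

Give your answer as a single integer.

Answer: 3

Derivation:
After op 1 (type): buf='one' undo_depth=1 redo_depth=0
After op 2 (delete): buf='(empty)' undo_depth=2 redo_depth=0
After op 3 (undo): buf='one' undo_depth=1 redo_depth=1
After op 4 (redo): buf='(empty)' undo_depth=2 redo_depth=0
After op 5 (undo): buf='one' undo_depth=1 redo_depth=1
After op 6 (type): buf='onequx' undo_depth=2 redo_depth=0
After op 7 (undo): buf='one' undo_depth=1 redo_depth=1
After op 8 (type): buf='onexyz' undo_depth=2 redo_depth=0
After op 9 (delete): buf='on' undo_depth=3 redo_depth=0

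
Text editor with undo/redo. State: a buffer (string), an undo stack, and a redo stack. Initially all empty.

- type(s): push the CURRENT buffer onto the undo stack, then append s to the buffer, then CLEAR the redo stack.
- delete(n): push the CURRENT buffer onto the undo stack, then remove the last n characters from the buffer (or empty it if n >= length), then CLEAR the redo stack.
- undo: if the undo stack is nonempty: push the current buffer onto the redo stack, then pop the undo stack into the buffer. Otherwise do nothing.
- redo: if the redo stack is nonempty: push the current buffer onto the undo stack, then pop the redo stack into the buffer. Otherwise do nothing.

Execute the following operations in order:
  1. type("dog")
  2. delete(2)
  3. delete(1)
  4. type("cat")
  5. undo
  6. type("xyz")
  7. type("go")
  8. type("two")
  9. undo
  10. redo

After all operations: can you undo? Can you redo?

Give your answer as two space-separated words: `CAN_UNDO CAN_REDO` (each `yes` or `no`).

After op 1 (type): buf='dog' undo_depth=1 redo_depth=0
After op 2 (delete): buf='d' undo_depth=2 redo_depth=0
After op 3 (delete): buf='(empty)' undo_depth=3 redo_depth=0
After op 4 (type): buf='cat' undo_depth=4 redo_depth=0
After op 5 (undo): buf='(empty)' undo_depth=3 redo_depth=1
After op 6 (type): buf='xyz' undo_depth=4 redo_depth=0
After op 7 (type): buf='xyzgo' undo_depth=5 redo_depth=0
After op 8 (type): buf='xyzgotwo' undo_depth=6 redo_depth=0
After op 9 (undo): buf='xyzgo' undo_depth=5 redo_depth=1
After op 10 (redo): buf='xyzgotwo' undo_depth=6 redo_depth=0

Answer: yes no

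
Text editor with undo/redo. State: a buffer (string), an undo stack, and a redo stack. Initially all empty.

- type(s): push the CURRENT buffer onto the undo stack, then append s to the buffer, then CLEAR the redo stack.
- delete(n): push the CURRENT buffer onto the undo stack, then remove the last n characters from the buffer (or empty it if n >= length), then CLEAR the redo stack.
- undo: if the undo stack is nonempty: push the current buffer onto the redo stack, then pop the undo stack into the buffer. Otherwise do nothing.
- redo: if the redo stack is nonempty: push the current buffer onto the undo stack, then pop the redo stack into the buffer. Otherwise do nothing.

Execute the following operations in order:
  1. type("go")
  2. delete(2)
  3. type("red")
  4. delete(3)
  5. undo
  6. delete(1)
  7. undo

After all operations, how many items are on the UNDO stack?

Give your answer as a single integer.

After op 1 (type): buf='go' undo_depth=1 redo_depth=0
After op 2 (delete): buf='(empty)' undo_depth=2 redo_depth=0
After op 3 (type): buf='red' undo_depth=3 redo_depth=0
After op 4 (delete): buf='(empty)' undo_depth=4 redo_depth=0
After op 5 (undo): buf='red' undo_depth=3 redo_depth=1
After op 6 (delete): buf='re' undo_depth=4 redo_depth=0
After op 7 (undo): buf='red' undo_depth=3 redo_depth=1

Answer: 3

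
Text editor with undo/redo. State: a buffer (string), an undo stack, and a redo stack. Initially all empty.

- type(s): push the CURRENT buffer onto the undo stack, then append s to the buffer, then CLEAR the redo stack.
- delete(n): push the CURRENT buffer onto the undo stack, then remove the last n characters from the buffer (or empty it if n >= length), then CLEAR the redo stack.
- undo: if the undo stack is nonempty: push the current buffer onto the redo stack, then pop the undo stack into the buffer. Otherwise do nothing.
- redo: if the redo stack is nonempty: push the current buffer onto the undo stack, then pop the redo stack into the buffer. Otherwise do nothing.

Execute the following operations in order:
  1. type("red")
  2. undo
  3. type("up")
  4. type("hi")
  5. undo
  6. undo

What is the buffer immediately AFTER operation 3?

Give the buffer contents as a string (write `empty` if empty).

After op 1 (type): buf='red' undo_depth=1 redo_depth=0
After op 2 (undo): buf='(empty)' undo_depth=0 redo_depth=1
After op 3 (type): buf='up' undo_depth=1 redo_depth=0

Answer: up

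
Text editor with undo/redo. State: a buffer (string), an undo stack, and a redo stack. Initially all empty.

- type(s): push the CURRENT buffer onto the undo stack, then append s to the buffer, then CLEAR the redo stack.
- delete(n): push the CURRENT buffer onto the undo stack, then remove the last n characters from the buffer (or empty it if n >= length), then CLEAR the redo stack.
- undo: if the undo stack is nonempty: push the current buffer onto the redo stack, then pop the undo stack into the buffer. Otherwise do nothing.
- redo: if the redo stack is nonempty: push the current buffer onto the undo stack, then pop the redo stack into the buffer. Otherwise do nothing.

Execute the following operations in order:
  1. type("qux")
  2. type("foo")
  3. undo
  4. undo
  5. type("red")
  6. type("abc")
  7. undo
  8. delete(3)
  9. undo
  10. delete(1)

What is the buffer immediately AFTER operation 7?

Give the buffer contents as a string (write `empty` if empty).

Answer: red

Derivation:
After op 1 (type): buf='qux' undo_depth=1 redo_depth=0
After op 2 (type): buf='quxfoo' undo_depth=2 redo_depth=0
After op 3 (undo): buf='qux' undo_depth=1 redo_depth=1
After op 4 (undo): buf='(empty)' undo_depth=0 redo_depth=2
After op 5 (type): buf='red' undo_depth=1 redo_depth=0
After op 6 (type): buf='redabc' undo_depth=2 redo_depth=0
After op 7 (undo): buf='red' undo_depth=1 redo_depth=1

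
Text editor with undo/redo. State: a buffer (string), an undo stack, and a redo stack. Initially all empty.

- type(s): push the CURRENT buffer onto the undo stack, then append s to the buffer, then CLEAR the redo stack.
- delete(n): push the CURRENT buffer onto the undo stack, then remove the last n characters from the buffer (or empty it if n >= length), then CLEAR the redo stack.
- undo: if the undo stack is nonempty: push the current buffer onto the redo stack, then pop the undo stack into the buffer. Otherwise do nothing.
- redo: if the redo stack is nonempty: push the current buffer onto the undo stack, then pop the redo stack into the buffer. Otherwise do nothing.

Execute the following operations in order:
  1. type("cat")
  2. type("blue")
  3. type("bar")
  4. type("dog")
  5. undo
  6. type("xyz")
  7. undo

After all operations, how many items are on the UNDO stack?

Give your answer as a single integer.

After op 1 (type): buf='cat' undo_depth=1 redo_depth=0
After op 2 (type): buf='catblue' undo_depth=2 redo_depth=0
After op 3 (type): buf='catbluebar' undo_depth=3 redo_depth=0
After op 4 (type): buf='catbluebardog' undo_depth=4 redo_depth=0
After op 5 (undo): buf='catbluebar' undo_depth=3 redo_depth=1
After op 6 (type): buf='catbluebarxyz' undo_depth=4 redo_depth=0
After op 7 (undo): buf='catbluebar' undo_depth=3 redo_depth=1

Answer: 3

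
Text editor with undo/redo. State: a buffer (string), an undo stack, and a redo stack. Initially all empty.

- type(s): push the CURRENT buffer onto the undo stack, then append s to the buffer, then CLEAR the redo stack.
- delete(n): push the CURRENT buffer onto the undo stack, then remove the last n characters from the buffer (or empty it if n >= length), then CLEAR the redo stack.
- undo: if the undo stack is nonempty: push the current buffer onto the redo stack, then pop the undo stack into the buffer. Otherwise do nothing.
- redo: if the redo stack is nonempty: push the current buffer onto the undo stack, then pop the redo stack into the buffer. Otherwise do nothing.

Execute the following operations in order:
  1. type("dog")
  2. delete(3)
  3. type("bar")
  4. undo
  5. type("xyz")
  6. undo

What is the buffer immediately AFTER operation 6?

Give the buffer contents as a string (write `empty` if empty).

After op 1 (type): buf='dog' undo_depth=1 redo_depth=0
After op 2 (delete): buf='(empty)' undo_depth=2 redo_depth=0
After op 3 (type): buf='bar' undo_depth=3 redo_depth=0
After op 4 (undo): buf='(empty)' undo_depth=2 redo_depth=1
After op 5 (type): buf='xyz' undo_depth=3 redo_depth=0
After op 6 (undo): buf='(empty)' undo_depth=2 redo_depth=1

Answer: empty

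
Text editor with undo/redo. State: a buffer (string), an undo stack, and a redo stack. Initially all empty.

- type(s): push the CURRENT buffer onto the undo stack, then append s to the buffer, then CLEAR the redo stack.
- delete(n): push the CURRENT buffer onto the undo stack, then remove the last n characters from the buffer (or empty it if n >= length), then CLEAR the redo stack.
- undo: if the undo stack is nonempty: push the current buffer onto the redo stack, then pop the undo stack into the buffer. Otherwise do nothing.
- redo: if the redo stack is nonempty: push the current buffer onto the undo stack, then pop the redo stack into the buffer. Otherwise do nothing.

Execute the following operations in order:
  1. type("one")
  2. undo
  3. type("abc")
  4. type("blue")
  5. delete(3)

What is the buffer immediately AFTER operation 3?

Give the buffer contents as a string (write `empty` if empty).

Answer: abc

Derivation:
After op 1 (type): buf='one' undo_depth=1 redo_depth=0
After op 2 (undo): buf='(empty)' undo_depth=0 redo_depth=1
After op 3 (type): buf='abc' undo_depth=1 redo_depth=0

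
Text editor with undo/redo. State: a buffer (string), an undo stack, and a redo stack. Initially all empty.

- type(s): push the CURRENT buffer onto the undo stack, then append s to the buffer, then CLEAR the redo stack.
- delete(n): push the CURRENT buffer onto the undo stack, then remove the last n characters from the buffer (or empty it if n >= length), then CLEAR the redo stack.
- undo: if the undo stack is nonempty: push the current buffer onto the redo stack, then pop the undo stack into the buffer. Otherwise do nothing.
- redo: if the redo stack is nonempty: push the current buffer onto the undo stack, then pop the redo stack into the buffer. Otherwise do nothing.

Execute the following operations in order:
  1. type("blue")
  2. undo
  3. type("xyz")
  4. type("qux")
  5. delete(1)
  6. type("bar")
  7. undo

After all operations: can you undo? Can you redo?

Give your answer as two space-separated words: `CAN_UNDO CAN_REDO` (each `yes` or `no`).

After op 1 (type): buf='blue' undo_depth=1 redo_depth=0
After op 2 (undo): buf='(empty)' undo_depth=0 redo_depth=1
After op 3 (type): buf='xyz' undo_depth=1 redo_depth=0
After op 4 (type): buf='xyzqux' undo_depth=2 redo_depth=0
After op 5 (delete): buf='xyzqu' undo_depth=3 redo_depth=0
After op 6 (type): buf='xyzqubar' undo_depth=4 redo_depth=0
After op 7 (undo): buf='xyzqu' undo_depth=3 redo_depth=1

Answer: yes yes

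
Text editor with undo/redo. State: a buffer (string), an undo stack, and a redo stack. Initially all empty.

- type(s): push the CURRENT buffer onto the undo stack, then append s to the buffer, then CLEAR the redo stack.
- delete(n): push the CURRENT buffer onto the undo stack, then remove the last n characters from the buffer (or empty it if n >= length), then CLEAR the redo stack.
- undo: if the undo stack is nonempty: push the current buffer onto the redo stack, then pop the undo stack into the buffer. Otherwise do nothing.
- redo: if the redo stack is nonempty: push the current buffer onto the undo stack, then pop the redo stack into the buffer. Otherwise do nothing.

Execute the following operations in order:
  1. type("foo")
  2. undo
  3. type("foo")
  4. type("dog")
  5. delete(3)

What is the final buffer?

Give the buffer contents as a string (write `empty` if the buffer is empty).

Answer: foo

Derivation:
After op 1 (type): buf='foo' undo_depth=1 redo_depth=0
After op 2 (undo): buf='(empty)' undo_depth=0 redo_depth=1
After op 3 (type): buf='foo' undo_depth=1 redo_depth=0
After op 4 (type): buf='foodog' undo_depth=2 redo_depth=0
After op 5 (delete): buf='foo' undo_depth=3 redo_depth=0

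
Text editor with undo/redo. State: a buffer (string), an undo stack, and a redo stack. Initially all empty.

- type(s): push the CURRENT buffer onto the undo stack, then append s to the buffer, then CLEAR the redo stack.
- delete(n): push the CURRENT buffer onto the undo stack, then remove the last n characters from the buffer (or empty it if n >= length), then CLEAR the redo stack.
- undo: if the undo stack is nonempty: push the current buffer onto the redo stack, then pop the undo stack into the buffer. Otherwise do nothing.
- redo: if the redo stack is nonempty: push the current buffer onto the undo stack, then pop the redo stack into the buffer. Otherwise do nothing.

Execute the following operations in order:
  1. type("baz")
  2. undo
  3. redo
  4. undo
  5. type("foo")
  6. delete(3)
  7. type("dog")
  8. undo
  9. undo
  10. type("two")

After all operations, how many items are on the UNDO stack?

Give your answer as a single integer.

After op 1 (type): buf='baz' undo_depth=1 redo_depth=0
After op 2 (undo): buf='(empty)' undo_depth=0 redo_depth=1
After op 3 (redo): buf='baz' undo_depth=1 redo_depth=0
After op 4 (undo): buf='(empty)' undo_depth=0 redo_depth=1
After op 5 (type): buf='foo' undo_depth=1 redo_depth=0
After op 6 (delete): buf='(empty)' undo_depth=2 redo_depth=0
After op 7 (type): buf='dog' undo_depth=3 redo_depth=0
After op 8 (undo): buf='(empty)' undo_depth=2 redo_depth=1
After op 9 (undo): buf='foo' undo_depth=1 redo_depth=2
After op 10 (type): buf='footwo' undo_depth=2 redo_depth=0

Answer: 2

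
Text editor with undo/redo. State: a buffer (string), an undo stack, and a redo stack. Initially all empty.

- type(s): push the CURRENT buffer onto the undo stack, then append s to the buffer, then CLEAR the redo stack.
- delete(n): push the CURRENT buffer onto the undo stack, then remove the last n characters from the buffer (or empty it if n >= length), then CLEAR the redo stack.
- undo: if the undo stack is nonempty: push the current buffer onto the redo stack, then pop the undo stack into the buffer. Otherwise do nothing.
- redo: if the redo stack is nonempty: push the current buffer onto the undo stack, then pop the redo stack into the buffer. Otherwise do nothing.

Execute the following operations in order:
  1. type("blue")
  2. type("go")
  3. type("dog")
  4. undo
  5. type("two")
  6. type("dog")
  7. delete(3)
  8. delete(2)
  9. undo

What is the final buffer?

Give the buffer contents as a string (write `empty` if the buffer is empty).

After op 1 (type): buf='blue' undo_depth=1 redo_depth=0
After op 2 (type): buf='bluego' undo_depth=2 redo_depth=0
After op 3 (type): buf='bluegodog' undo_depth=3 redo_depth=0
After op 4 (undo): buf='bluego' undo_depth=2 redo_depth=1
After op 5 (type): buf='bluegotwo' undo_depth=3 redo_depth=0
After op 6 (type): buf='bluegotwodog' undo_depth=4 redo_depth=0
After op 7 (delete): buf='bluegotwo' undo_depth=5 redo_depth=0
After op 8 (delete): buf='bluegot' undo_depth=6 redo_depth=0
After op 9 (undo): buf='bluegotwo' undo_depth=5 redo_depth=1

Answer: bluegotwo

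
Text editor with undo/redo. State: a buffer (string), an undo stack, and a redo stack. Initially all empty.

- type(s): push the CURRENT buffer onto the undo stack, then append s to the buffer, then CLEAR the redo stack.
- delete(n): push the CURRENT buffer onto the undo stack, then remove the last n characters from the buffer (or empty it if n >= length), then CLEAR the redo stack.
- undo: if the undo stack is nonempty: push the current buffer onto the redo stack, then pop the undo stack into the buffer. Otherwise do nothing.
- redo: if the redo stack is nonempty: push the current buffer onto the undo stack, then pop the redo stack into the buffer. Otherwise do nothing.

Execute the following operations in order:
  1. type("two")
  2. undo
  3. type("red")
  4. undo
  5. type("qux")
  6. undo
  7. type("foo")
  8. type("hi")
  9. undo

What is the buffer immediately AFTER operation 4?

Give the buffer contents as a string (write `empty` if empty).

Answer: empty

Derivation:
After op 1 (type): buf='two' undo_depth=1 redo_depth=0
After op 2 (undo): buf='(empty)' undo_depth=0 redo_depth=1
After op 3 (type): buf='red' undo_depth=1 redo_depth=0
After op 4 (undo): buf='(empty)' undo_depth=0 redo_depth=1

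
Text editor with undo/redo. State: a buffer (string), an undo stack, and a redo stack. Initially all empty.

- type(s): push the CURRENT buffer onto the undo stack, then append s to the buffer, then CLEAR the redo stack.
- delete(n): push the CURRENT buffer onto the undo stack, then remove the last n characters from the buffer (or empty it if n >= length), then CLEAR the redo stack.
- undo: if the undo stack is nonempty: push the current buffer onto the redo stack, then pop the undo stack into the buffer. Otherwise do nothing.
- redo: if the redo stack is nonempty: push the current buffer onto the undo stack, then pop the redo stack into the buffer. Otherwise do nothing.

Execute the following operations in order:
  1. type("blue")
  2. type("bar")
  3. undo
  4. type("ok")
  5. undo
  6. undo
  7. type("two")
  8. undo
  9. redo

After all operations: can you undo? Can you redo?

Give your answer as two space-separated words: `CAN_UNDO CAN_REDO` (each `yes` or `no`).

After op 1 (type): buf='blue' undo_depth=1 redo_depth=0
After op 2 (type): buf='bluebar' undo_depth=2 redo_depth=0
After op 3 (undo): buf='blue' undo_depth=1 redo_depth=1
After op 4 (type): buf='blueok' undo_depth=2 redo_depth=0
After op 5 (undo): buf='blue' undo_depth=1 redo_depth=1
After op 6 (undo): buf='(empty)' undo_depth=0 redo_depth=2
After op 7 (type): buf='two' undo_depth=1 redo_depth=0
After op 8 (undo): buf='(empty)' undo_depth=0 redo_depth=1
After op 9 (redo): buf='two' undo_depth=1 redo_depth=0

Answer: yes no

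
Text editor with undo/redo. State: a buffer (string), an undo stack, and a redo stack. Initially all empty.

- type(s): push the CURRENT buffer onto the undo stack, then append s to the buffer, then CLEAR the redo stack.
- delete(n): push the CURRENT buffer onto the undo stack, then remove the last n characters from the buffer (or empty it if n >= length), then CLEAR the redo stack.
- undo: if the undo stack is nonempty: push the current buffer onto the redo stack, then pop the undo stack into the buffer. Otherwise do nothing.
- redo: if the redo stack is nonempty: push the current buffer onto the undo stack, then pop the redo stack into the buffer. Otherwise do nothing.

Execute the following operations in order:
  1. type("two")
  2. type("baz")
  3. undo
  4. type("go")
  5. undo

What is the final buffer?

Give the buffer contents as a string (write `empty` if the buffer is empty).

After op 1 (type): buf='two' undo_depth=1 redo_depth=0
After op 2 (type): buf='twobaz' undo_depth=2 redo_depth=0
After op 3 (undo): buf='two' undo_depth=1 redo_depth=1
After op 4 (type): buf='twogo' undo_depth=2 redo_depth=0
After op 5 (undo): buf='two' undo_depth=1 redo_depth=1

Answer: two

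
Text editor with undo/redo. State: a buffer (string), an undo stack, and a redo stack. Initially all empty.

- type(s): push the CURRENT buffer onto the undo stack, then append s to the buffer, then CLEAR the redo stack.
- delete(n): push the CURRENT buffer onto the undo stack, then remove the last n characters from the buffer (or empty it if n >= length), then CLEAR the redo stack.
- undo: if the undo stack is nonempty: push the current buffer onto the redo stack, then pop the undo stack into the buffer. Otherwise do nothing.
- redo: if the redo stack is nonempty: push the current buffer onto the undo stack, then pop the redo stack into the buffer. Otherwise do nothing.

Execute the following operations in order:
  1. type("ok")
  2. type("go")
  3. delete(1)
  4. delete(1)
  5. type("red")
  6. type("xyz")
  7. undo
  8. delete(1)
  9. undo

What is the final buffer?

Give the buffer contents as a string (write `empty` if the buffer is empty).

After op 1 (type): buf='ok' undo_depth=1 redo_depth=0
After op 2 (type): buf='okgo' undo_depth=2 redo_depth=0
After op 3 (delete): buf='okg' undo_depth=3 redo_depth=0
After op 4 (delete): buf='ok' undo_depth=4 redo_depth=0
After op 5 (type): buf='okred' undo_depth=5 redo_depth=0
After op 6 (type): buf='okredxyz' undo_depth=6 redo_depth=0
After op 7 (undo): buf='okred' undo_depth=5 redo_depth=1
After op 8 (delete): buf='okre' undo_depth=6 redo_depth=0
After op 9 (undo): buf='okred' undo_depth=5 redo_depth=1

Answer: okred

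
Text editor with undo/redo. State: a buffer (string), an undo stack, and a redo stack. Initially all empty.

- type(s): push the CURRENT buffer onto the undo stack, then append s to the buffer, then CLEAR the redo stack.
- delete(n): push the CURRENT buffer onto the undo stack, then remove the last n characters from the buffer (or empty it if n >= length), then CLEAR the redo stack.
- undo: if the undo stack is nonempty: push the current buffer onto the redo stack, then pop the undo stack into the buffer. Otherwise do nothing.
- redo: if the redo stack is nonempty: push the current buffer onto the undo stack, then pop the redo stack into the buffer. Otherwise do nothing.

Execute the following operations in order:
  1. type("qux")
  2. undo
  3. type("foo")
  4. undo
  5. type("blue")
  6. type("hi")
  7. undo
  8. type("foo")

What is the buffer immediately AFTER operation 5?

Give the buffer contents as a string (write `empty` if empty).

After op 1 (type): buf='qux' undo_depth=1 redo_depth=0
After op 2 (undo): buf='(empty)' undo_depth=0 redo_depth=1
After op 3 (type): buf='foo' undo_depth=1 redo_depth=0
After op 4 (undo): buf='(empty)' undo_depth=0 redo_depth=1
After op 5 (type): buf='blue' undo_depth=1 redo_depth=0

Answer: blue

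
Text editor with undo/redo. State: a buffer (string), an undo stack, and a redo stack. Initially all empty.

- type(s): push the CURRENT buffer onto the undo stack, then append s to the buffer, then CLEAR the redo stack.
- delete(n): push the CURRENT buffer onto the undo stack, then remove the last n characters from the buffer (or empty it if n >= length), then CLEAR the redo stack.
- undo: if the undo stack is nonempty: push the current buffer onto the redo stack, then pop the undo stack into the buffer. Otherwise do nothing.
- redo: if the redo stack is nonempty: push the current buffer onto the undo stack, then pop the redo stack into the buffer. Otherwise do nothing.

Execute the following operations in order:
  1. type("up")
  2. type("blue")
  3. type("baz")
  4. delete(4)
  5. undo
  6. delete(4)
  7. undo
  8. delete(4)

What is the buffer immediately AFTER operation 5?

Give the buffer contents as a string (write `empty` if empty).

After op 1 (type): buf='up' undo_depth=1 redo_depth=0
After op 2 (type): buf='upblue' undo_depth=2 redo_depth=0
After op 3 (type): buf='upbluebaz' undo_depth=3 redo_depth=0
After op 4 (delete): buf='upblu' undo_depth=4 redo_depth=0
After op 5 (undo): buf='upbluebaz' undo_depth=3 redo_depth=1

Answer: upbluebaz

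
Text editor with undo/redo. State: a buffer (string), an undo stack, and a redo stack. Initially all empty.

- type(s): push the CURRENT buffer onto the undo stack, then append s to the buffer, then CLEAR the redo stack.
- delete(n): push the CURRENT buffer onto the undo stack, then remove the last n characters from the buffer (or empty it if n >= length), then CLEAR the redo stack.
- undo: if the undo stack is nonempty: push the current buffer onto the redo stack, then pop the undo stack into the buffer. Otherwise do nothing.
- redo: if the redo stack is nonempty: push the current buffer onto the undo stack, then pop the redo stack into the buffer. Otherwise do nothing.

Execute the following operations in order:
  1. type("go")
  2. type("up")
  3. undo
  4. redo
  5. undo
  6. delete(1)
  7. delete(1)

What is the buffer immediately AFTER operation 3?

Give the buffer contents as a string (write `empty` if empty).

Answer: go

Derivation:
After op 1 (type): buf='go' undo_depth=1 redo_depth=0
After op 2 (type): buf='goup' undo_depth=2 redo_depth=0
After op 3 (undo): buf='go' undo_depth=1 redo_depth=1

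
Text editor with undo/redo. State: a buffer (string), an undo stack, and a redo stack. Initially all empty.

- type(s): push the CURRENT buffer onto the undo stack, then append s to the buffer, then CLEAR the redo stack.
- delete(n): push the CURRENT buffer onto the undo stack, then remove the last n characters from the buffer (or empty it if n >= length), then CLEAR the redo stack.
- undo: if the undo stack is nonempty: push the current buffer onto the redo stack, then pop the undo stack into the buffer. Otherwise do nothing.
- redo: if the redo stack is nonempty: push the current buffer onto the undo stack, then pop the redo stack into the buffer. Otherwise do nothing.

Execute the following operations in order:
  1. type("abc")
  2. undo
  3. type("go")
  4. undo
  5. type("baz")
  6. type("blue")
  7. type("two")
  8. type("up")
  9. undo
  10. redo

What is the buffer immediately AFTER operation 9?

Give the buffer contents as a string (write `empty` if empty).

Answer: bazbluetwo

Derivation:
After op 1 (type): buf='abc' undo_depth=1 redo_depth=0
After op 2 (undo): buf='(empty)' undo_depth=0 redo_depth=1
After op 3 (type): buf='go' undo_depth=1 redo_depth=0
After op 4 (undo): buf='(empty)' undo_depth=0 redo_depth=1
After op 5 (type): buf='baz' undo_depth=1 redo_depth=0
After op 6 (type): buf='bazblue' undo_depth=2 redo_depth=0
After op 7 (type): buf='bazbluetwo' undo_depth=3 redo_depth=0
After op 8 (type): buf='bazbluetwoup' undo_depth=4 redo_depth=0
After op 9 (undo): buf='bazbluetwo' undo_depth=3 redo_depth=1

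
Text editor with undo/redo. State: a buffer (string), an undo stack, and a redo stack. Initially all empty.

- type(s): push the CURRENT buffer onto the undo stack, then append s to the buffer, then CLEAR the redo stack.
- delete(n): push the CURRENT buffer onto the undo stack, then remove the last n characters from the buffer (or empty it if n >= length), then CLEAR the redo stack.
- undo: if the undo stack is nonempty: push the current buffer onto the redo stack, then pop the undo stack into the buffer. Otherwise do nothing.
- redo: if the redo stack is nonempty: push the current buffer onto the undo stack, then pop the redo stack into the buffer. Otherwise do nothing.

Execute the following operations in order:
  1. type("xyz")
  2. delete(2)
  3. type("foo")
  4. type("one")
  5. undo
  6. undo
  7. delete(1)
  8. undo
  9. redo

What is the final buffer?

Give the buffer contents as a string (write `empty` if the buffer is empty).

After op 1 (type): buf='xyz' undo_depth=1 redo_depth=0
After op 2 (delete): buf='x' undo_depth=2 redo_depth=0
After op 3 (type): buf='xfoo' undo_depth=3 redo_depth=0
After op 4 (type): buf='xfooone' undo_depth=4 redo_depth=0
After op 5 (undo): buf='xfoo' undo_depth=3 redo_depth=1
After op 6 (undo): buf='x' undo_depth=2 redo_depth=2
After op 7 (delete): buf='(empty)' undo_depth=3 redo_depth=0
After op 8 (undo): buf='x' undo_depth=2 redo_depth=1
After op 9 (redo): buf='(empty)' undo_depth=3 redo_depth=0

Answer: empty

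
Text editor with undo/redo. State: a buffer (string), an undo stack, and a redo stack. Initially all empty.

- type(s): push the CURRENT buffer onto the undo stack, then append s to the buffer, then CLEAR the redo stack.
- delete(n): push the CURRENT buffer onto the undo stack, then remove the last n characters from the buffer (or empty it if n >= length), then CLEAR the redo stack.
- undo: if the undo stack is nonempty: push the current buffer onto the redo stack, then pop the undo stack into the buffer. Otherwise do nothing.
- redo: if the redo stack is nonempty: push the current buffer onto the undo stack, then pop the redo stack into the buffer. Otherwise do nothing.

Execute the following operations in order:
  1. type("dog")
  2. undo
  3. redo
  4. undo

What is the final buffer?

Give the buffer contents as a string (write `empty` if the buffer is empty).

After op 1 (type): buf='dog' undo_depth=1 redo_depth=0
After op 2 (undo): buf='(empty)' undo_depth=0 redo_depth=1
After op 3 (redo): buf='dog' undo_depth=1 redo_depth=0
After op 4 (undo): buf='(empty)' undo_depth=0 redo_depth=1

Answer: empty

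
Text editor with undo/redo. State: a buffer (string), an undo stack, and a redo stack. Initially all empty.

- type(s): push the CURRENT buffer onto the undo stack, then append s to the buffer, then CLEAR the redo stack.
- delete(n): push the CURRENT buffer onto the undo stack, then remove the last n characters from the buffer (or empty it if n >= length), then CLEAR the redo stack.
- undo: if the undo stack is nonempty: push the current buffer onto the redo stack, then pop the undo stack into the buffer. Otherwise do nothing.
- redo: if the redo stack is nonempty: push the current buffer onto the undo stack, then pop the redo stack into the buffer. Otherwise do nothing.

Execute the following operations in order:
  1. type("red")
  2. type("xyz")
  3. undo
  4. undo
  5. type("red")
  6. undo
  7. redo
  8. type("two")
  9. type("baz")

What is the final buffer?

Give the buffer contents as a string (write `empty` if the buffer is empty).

After op 1 (type): buf='red' undo_depth=1 redo_depth=0
After op 2 (type): buf='redxyz' undo_depth=2 redo_depth=0
After op 3 (undo): buf='red' undo_depth=1 redo_depth=1
After op 4 (undo): buf='(empty)' undo_depth=0 redo_depth=2
After op 5 (type): buf='red' undo_depth=1 redo_depth=0
After op 6 (undo): buf='(empty)' undo_depth=0 redo_depth=1
After op 7 (redo): buf='red' undo_depth=1 redo_depth=0
After op 8 (type): buf='redtwo' undo_depth=2 redo_depth=0
After op 9 (type): buf='redtwobaz' undo_depth=3 redo_depth=0

Answer: redtwobaz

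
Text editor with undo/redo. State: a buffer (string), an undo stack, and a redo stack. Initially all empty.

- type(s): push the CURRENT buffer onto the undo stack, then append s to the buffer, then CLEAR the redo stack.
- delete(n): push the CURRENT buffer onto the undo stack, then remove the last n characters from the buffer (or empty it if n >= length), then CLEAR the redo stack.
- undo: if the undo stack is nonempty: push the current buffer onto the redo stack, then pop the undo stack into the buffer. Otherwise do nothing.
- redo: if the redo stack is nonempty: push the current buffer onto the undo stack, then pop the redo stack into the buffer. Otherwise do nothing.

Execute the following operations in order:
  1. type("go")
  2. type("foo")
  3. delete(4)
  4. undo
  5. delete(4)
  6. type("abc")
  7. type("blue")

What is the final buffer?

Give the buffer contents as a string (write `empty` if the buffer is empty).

Answer: gabcblue

Derivation:
After op 1 (type): buf='go' undo_depth=1 redo_depth=0
After op 2 (type): buf='gofoo' undo_depth=2 redo_depth=0
After op 3 (delete): buf='g' undo_depth=3 redo_depth=0
After op 4 (undo): buf='gofoo' undo_depth=2 redo_depth=1
After op 5 (delete): buf='g' undo_depth=3 redo_depth=0
After op 6 (type): buf='gabc' undo_depth=4 redo_depth=0
After op 7 (type): buf='gabcblue' undo_depth=5 redo_depth=0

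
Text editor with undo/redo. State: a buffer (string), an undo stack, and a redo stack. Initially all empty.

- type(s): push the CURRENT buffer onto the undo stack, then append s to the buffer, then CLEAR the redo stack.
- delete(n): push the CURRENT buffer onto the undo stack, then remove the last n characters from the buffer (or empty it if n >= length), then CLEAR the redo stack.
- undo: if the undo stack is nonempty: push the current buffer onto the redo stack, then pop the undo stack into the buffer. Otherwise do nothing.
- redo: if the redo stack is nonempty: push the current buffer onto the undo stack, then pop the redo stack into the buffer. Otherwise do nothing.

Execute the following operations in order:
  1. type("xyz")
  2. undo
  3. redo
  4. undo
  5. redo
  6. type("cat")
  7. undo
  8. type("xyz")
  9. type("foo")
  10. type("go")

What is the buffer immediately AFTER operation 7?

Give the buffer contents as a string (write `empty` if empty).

After op 1 (type): buf='xyz' undo_depth=1 redo_depth=0
After op 2 (undo): buf='(empty)' undo_depth=0 redo_depth=1
After op 3 (redo): buf='xyz' undo_depth=1 redo_depth=0
After op 4 (undo): buf='(empty)' undo_depth=0 redo_depth=1
After op 5 (redo): buf='xyz' undo_depth=1 redo_depth=0
After op 6 (type): buf='xyzcat' undo_depth=2 redo_depth=0
After op 7 (undo): buf='xyz' undo_depth=1 redo_depth=1

Answer: xyz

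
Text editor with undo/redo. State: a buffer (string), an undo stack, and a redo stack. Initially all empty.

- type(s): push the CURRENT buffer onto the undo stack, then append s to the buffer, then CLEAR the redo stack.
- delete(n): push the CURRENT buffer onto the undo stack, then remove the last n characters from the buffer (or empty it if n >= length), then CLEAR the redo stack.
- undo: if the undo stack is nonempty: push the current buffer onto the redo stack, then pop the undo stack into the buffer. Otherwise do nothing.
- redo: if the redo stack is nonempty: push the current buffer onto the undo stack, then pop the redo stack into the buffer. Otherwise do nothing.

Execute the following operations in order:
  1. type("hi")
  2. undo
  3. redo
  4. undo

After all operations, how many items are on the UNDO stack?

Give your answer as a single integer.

After op 1 (type): buf='hi' undo_depth=1 redo_depth=0
After op 2 (undo): buf='(empty)' undo_depth=0 redo_depth=1
After op 3 (redo): buf='hi' undo_depth=1 redo_depth=0
After op 4 (undo): buf='(empty)' undo_depth=0 redo_depth=1

Answer: 0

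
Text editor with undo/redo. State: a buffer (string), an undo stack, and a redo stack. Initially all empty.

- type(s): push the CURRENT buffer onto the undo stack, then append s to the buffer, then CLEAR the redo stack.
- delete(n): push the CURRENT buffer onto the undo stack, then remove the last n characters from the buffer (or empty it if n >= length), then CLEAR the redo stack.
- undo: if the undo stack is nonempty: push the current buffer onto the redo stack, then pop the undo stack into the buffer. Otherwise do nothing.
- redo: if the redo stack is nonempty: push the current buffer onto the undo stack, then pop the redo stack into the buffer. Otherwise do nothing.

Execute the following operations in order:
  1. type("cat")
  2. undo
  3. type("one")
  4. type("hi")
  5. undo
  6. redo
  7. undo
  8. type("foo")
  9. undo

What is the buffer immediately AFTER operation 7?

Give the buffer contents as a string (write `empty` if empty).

Answer: one

Derivation:
After op 1 (type): buf='cat' undo_depth=1 redo_depth=0
After op 2 (undo): buf='(empty)' undo_depth=0 redo_depth=1
After op 3 (type): buf='one' undo_depth=1 redo_depth=0
After op 4 (type): buf='onehi' undo_depth=2 redo_depth=0
After op 5 (undo): buf='one' undo_depth=1 redo_depth=1
After op 6 (redo): buf='onehi' undo_depth=2 redo_depth=0
After op 7 (undo): buf='one' undo_depth=1 redo_depth=1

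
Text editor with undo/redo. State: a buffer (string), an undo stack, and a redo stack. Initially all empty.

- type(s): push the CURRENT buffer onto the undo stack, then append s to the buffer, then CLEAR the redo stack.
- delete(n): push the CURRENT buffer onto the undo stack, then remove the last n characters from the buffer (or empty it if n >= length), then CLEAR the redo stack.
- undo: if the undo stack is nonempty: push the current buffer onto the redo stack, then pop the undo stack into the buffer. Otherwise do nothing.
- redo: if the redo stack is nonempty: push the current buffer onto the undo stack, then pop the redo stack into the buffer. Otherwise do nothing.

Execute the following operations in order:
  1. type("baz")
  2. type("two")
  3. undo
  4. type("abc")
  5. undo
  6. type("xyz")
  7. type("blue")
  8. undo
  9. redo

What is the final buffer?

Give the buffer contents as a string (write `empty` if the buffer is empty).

Answer: bazxyzblue

Derivation:
After op 1 (type): buf='baz' undo_depth=1 redo_depth=0
After op 2 (type): buf='baztwo' undo_depth=2 redo_depth=0
After op 3 (undo): buf='baz' undo_depth=1 redo_depth=1
After op 4 (type): buf='bazabc' undo_depth=2 redo_depth=0
After op 5 (undo): buf='baz' undo_depth=1 redo_depth=1
After op 6 (type): buf='bazxyz' undo_depth=2 redo_depth=0
After op 7 (type): buf='bazxyzblue' undo_depth=3 redo_depth=0
After op 8 (undo): buf='bazxyz' undo_depth=2 redo_depth=1
After op 9 (redo): buf='bazxyzblue' undo_depth=3 redo_depth=0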